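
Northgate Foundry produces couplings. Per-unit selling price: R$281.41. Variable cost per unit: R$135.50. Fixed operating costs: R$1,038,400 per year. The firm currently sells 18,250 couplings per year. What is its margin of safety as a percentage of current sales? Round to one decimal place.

Each unit contributes R$281.41 − R$135.50 = R$145.91. Break-even units = R$1,038,400 ÷ R$145.91 = 7,116.72; break-even revenue = 7,116.72 × R$281.41 = R$2,002,714.99.
Current sales = 18,250 × R$281.41 = R$5,135,732.50.
Margin of safety = (R$5,135,732.50 − R$2,002,714.99) ÷ R$5,135,732.50 = 61.0%.

61.0%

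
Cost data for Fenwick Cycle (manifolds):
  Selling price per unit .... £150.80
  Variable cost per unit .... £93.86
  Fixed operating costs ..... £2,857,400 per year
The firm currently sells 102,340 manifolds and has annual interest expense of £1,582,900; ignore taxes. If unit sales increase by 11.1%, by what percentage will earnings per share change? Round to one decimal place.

+46.6%

Contribution at this volume is 102,340 × £56.94 = £5,827,239.60.
Subtracting fixed costs: EBIT = £5,827,239.60 − £2,857,400 = £2,969,839.60.
After interest of £1,582,900.00, pre-tax earnings = £1,386,939.60.
DCL = total CM / (EBIT − I) = £5,827,239.60 / £1,386,939.60 = 4.2015.
EPS therefore changes by 4.2015 × (+11.1%) = +46.6%.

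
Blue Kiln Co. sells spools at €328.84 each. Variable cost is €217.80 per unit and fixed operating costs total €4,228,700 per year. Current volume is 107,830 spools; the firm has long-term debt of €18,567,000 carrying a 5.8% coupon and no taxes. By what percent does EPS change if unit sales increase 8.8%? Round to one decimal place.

+15.8%

Contribution at this volume is 107,830 × €111.04 = €11,973,443.20.
Operating income = contribution − fixed costs = €11,973,443.20 − €4,228,700 = €7,744,743.20.
After interest of €1,076,886.00, pre-tax earnings = €6,667,857.20.
Degree of combined leverage = contribution ÷ (EBIT − I) = €11,973,443.20 ÷ €6,667,857.20 = 1.7957.
EPS therefore changes by 1.7957 × (+8.8%) = +15.8%.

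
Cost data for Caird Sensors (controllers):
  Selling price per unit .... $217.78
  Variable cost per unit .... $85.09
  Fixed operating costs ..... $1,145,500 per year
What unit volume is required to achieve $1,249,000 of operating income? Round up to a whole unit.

Contribution margin per unit = $217.78 − $85.09 = $132.69.
Need Q such that Q × $132.69 − $1,145,500 = $1,249,000, i.e. Q = $2,394,500 / $132.69 = 18,045.82 → 18,046.

18,046 controllers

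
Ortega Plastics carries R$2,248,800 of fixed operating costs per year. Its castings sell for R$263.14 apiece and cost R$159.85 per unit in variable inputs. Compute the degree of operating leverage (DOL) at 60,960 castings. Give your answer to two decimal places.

Total contribution margin = 60,960 × R$103.29 = R$6,296,558.40.
Operating income = contribution − fixed costs = R$6,296,558.40 − R$2,248,800 = R$4,047,758.40.
So DOL = total CM / EBIT = R$6,296,558.40 / R$4,047,758.40 = 1.5556.

1.56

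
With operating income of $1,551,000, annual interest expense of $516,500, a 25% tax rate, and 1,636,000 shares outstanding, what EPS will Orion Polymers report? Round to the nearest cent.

Interest = $516,500.00, so EBT = $1,551,000 − $516,500.00 = $1,034,500.00.
After tax at 25%: net income = $1,034,500.00 × 0.75 = $775,875.00.
Per share: $775,875.00 / 1,636,000 shares = $0.47.

$0.47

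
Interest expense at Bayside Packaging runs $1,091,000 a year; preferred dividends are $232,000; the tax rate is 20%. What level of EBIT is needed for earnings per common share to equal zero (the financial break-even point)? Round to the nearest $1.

$1,381,000

Grossing the preferred dividend up to pre-tax terms: $232,000 / (1 − 0.20) = $290,000.00.
EPS = 0 when EBIT covers interest plus the pre-tax preferred burden: $1,091,000 + $290,000.00 = $1,381,000.00.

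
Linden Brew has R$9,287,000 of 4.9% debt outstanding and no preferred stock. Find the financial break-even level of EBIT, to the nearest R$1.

Annual interest = 4.9% × R$9,287,000 = R$455,063.00.
With no preferred dividends, EPS = 0 when EBIT exactly covers interest, so the financial break-even EBIT is R$455,063.00.

R$455,063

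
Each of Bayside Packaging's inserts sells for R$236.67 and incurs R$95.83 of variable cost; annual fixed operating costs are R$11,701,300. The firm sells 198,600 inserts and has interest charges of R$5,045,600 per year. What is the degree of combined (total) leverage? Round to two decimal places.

Total contribution margin = 198,600 × R$140.84 = R$27,970,824.00.
EBIT = R$27,970,824.00 − R$11,701,300 = R$16,269,524.00. Interest = R$5,045,600.00.
DOL = R$27,970,824.00 ÷ R$16,269,524.00 = 1.7192; DFL = R$16,269,524.00 ÷ R$11,223,924.00 = 1.4495.
DCL = DOL × DFL = 1.7192 × 1.4495 = 2.4920.

2.49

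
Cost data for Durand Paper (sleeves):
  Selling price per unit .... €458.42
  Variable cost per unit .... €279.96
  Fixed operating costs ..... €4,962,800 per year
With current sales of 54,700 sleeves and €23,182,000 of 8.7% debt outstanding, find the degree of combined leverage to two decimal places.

3.51

Contribution at this volume is 54,700 × €178.46 = €9,761,762.00.
Subtracting fixed costs: EBIT = €9,761,762.00 − €4,962,800 = €4,798,962.00. Interest = €2,016,834.00.
DOL = €9,761,762.00 ÷ €4,798,962.00 = 2.0341; DFL = €4,798,962.00 ÷ €2,782,128.00 = 1.7249.
DCL = DOL × DFL = 2.0341 × 1.7249 = 3.5086.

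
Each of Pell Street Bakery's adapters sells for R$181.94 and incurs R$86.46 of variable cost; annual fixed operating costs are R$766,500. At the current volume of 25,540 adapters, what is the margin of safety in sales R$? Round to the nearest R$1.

Contribution margin per unit = R$181.94 − R$86.46 = R$95.48. Break-even units = R$766,500 ÷ R$95.48 = 8,027.86; break-even revenue = 8,027.86 × R$181.94 = R$1,460,588.71.
Current sales = 25,540 × R$181.94 = R$4,646,747.60.
Margin of safety = R$4,646,747.60 − R$1,460,588.71 = R$3,186,159.

R$3,186,159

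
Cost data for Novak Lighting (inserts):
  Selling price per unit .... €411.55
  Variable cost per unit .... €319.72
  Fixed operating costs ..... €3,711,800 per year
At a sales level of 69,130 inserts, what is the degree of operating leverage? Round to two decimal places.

Contribution at this volume is 69,130 × €91.83 = €6,348,207.90.
EBIT = €6,348,207.90 − €3,711,800 = €2,636,407.90.
DOL = contribution ÷ EBIT = €6,348,207.90 ÷ €2,636,407.90 = 2.4079.

2.41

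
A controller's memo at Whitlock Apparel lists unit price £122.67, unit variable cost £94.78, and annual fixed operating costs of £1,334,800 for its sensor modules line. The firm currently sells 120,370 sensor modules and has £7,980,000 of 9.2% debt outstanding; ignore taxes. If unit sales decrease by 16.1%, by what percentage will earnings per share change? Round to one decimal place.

-42.0%

At 120,370 units, contribution = 120,370 × £27.89 = £3,357,119.30.
Operating income = contribution − fixed costs = £3,357,119.30 − £1,334,800 = £2,022,319.30.
Interest = £734,160.00, so EBIT − I = £1,288,159.30.
DCL = total CM / (EBIT − I) = £3,357,119.30 / £1,288,159.30 = 2.6061.
%ΔEPS = DCL × %ΔSales = 2.6061 × -16.1% = -42.0%.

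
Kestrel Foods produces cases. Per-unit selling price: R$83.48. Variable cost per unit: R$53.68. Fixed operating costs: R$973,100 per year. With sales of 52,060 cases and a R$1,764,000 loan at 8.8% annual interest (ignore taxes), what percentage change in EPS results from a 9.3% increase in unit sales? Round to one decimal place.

+34.1%

Contribution at this volume is 52,060 × R$29.80 = R$1,551,388.00.
EBIT = R$1,551,388.00 − R$973,100 = R$578,288.00.
Interest = R$155,232.00, so EBIT − I = R$423,056.00.
Degree of combined leverage = contribution ÷ (EBIT − I) = R$1,551,388.00 ÷ R$423,056.00 = 3.6671.
%ΔEPS = DCL × %ΔSales = 3.6671 × +9.3% = +34.1%.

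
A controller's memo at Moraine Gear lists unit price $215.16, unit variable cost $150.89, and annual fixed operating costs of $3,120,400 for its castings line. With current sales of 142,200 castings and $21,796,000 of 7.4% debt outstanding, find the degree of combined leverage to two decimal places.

At 142,200 units, contribution = 142,200 × $64.27 = $9,139,194.00.
Subtracting fixed costs: EBIT = $9,139,194.00 − $3,120,400 = $6,018,794.00. Interest = $1,612,904.00.
DOL = $9,139,194.00 ÷ $6,018,794.00 = 1.5184; DFL = $6,018,794.00 ÷ $4,405,890.00 = 1.3661.
DCL = DOL × DFL = 1.5184 × 1.3661 = 2.0743.

2.07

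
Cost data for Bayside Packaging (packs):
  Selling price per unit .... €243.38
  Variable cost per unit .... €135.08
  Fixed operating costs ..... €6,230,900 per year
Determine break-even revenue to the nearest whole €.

€14,002,553

CM per unit = €243.38 − €135.08 = €108.30; CM ratio = €108.30 / €243.38 = 0.4450.
Break-even revenue = fixed costs × price ÷ CM = €6,230,900 × €243.38 ÷ €108.30 = €14,002,553.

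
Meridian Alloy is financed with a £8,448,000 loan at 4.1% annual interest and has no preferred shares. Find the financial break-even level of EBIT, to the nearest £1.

£346,368

Annual interest = 4.1% × £8,448,000 = £346,368.00.
Without preferred stock the financial break-even is simply EBIT = interest = £346,368.00.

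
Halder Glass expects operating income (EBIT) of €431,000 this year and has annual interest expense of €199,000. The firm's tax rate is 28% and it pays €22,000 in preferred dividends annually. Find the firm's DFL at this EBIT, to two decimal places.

2.14

Interest = €199,000.00.
Pre-tax preferred-dividend burden = €22,000 ÷ (1 − 0.28) = €30,555.56.
DFL = EBIT ÷ [EBIT − I − D_p/(1−t)] = €431,000 ÷ [€431,000 − €199,000.00 − €30,555.56] = €431,000 ÷ €201,444.44 = 2.1395.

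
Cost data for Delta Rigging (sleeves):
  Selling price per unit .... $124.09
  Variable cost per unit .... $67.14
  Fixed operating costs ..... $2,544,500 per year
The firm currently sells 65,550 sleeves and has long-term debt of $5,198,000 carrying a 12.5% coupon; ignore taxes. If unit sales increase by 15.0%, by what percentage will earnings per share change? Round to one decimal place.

+103.9%

Contribution at this volume is 65,550 × $56.95 = $3,733,072.50.
Subtracting fixed costs: EBIT = $3,733,072.50 − $2,544,500 = $1,188,572.50.
Interest = $649,750.00, so EBIT − I = $538,822.50.
DCL = total CM / (EBIT − I) = $3,733,072.50 / $538,822.50 = 6.9282.
%ΔEPS = DCL × %ΔSales = 6.9282 × +15.0% = +103.9%.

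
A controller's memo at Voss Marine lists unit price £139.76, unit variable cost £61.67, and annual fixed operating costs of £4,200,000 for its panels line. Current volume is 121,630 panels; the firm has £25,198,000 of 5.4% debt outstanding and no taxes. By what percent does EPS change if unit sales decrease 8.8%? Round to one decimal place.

-21.2%

Total contribution margin = 121,630 × £78.09 = £9,498,086.70.
Operating income = contribution − fixed costs = £9,498,086.70 − £4,200,000 = £5,298,086.70.
Interest = £1,360,692.00, so EBIT − I = £3,937,394.70.
Degree of combined leverage = contribution ÷ (EBIT − I) = £9,498,086.70 ÷ £3,937,394.70 = 2.4123.
EPS therefore changes by 2.4123 × (-8.8%) = -21.2%.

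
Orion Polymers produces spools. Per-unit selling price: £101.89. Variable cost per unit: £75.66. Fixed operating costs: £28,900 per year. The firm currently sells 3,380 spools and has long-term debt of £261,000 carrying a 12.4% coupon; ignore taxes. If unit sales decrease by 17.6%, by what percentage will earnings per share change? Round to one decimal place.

-57.0%

At 3,380 units, contribution = 3,380 × £26.23 = £88,657.40.
Subtracting fixed costs: EBIT = £88,657.40 − £28,900 = £59,757.40.
After interest of £32,364.00, pre-tax earnings = £27,393.40.
DCL = total CM / (EBIT − I) = £88,657.40 / £27,393.40 = 3.2365.
EPS therefore changes by 3.2365 × (-17.6%) = -57.0%.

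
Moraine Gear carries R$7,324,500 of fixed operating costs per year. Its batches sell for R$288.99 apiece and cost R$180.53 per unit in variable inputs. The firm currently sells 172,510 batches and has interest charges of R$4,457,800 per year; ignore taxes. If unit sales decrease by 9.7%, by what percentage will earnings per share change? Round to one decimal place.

-26.2%

Contribution at this volume is 172,510 × R$108.46 = R$18,710,434.60.
Operating income = contribution − fixed costs = R$18,710,434.60 − R$7,324,500 = R$11,385,934.60.
Interest = R$4,457,800.00, so EBIT − I = R$6,928,134.60.
DCL = total CM / (EBIT − I) = R$18,710,434.60 / R$6,928,134.60 = 2.7006.
EPS therefore changes by 2.7006 × (-9.7%) = -26.2%.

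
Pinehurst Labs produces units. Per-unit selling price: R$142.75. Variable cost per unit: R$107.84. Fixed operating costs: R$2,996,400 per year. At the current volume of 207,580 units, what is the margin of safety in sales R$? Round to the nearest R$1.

Contribution margin per unit = R$142.75 − R$107.84 = R$34.91. Break-even units = R$2,996,400 ÷ R$34.91 = 85,832.14; break-even revenue = 85,832.14 × R$142.75 = R$12,252,537.95.
Current sales = 207,580 × R$142.75 = R$29,632,045.00.
Margin of safety = R$29,632,045.00 − R$12,252,537.95 = R$17,379,507.

R$17,379,507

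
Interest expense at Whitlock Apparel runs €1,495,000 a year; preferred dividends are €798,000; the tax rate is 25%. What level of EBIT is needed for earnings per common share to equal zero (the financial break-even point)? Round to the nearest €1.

€2,559,000

Preferred dividends are paid after tax, so their pre-tax equivalent is €798,000 ÷ (1 − 0.25) = €1,064,000.00.
Financial break-even EBIT = interest + D_p ÷ (1 − t) = €1,495,000 + €1,064,000.00 = €2,559,000.00.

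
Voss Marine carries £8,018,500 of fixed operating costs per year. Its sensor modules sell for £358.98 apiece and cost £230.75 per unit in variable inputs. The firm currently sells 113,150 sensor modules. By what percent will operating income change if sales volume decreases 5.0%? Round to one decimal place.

At 113,150 units, contribution = 113,150 × £128.23 = £14,509,224.50.
EBIT = £14,509,224.50 − £8,018,500 = £6,490,724.50.
So DOL = total CM / EBIT = £14,509,224.50 / £6,490,724.50 = 2.2354.
Operating income changes by 2.2354 × -5.0% = -11.2%.

-11.2%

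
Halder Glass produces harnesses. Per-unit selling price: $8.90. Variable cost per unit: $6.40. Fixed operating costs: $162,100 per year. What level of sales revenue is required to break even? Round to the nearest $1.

$577,076

CM per unit = $8.90 − $6.40 = $2.50; CM ratio = $2.50 / $8.90 = 0.2809.
Break-even sales = FC ÷ CM ratio = $162,100 × $8.90 / $2.50 = $577,076.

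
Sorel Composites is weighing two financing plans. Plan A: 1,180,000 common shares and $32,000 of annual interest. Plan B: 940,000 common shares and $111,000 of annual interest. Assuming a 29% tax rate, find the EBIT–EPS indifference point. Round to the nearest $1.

$420,417

Set EPS_A = EPS_B: (EBIT − $32,000)(1 − 0.29) ÷ 1,180,000 = (EBIT − $111,000)(1 − 0.29) ÷ 940,000.
Cancelling (1 − t) and cross-multiplying: 940,000·(EBIT − 32,000) = 1,180,000·(EBIT − 111,000).
Solving, EBIT = (111,000·1,180,000 − 32,000·940,000) / (1,180,000 − 940,000) = 100,900,000,000 / 240,000 = 420,416.67.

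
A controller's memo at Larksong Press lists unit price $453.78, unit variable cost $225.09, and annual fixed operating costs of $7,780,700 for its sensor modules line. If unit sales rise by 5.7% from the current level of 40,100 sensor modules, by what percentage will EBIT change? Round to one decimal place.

+37.6%

At 40,100 units, contribution = 40,100 × $228.69 = $9,170,469.00.
Operating income = contribution − fixed costs = $9,170,469.00 − $7,780,700 = $1,389,769.00.
DOL = contribution ÷ EBIT = $9,170,469.00 ÷ $1,389,769.00 = 6.5986.
%ΔEBIT = DOL × %ΔSales = 6.5986 × +5.7% = +37.6%.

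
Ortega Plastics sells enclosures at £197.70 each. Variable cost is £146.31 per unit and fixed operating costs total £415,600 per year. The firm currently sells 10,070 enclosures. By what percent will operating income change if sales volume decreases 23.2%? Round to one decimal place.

-117.8%

At 10,070 units, contribution = 10,070 × £51.39 = £517,497.30.
EBIT = £517,497.30 − £415,600 = £101,897.30.
So DOL = total CM / EBIT = £517,497.30 / £101,897.30 = 5.0786.
So EBIT moves 5.0786 × (-23.2%) = -117.8%.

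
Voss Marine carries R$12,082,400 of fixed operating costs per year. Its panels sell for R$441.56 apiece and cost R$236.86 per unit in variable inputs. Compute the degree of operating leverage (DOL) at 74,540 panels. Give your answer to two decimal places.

4.80

Total contribution margin = 74,540 × R$204.70 = R$15,258,338.00.
Operating income = contribution − fixed costs = R$15,258,338.00 − R$12,082,400 = R$3,175,938.00.
So DOL = total CM / EBIT = R$15,258,338.00 / R$3,175,938.00 = 4.8044.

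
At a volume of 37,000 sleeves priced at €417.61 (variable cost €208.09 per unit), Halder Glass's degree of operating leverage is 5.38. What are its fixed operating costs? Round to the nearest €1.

€6,311,303

Contribution at this volume is 37,000 × €209.52 = €7,752,240.00.
Since DOL = CM ÷ EBIT, EBIT = €7,752,240.00 ÷ 5.38 = €1,440,936.80.
And FC = contribution − EBIT = €7,752,240.00 − €1,440,936.80 = €6,311,303.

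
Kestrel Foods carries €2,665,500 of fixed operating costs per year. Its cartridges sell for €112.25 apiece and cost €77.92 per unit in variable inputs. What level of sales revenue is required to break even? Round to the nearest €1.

€8,715,478

Contribution margin per unit = €112.25 − €77.92 = €34.33, a CM ratio of €34.33 ÷ €112.25 = 0.3058.
Break-even sales = FC ÷ CM ratio = €2,665,500 × €112.25 / €34.33 = €8,715,478.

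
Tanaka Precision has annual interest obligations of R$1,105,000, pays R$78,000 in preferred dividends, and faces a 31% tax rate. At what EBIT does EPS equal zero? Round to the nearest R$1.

R$1,218,043

Grossing the preferred dividend up to pre-tax terms: R$78,000 / (1 − 0.31) = R$113,043.48.
EPS = 0 when EBIT covers interest plus the pre-tax preferred burden: R$1,105,000 + R$113,043.48 = R$1,218,043.48.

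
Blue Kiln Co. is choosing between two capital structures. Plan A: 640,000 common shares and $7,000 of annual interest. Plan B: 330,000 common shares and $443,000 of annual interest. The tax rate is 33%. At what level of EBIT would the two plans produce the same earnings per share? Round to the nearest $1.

Set EPS_A = EPS_B: (EBIT − $7,000)(1 − 0.33) ÷ 640,000 = (EBIT − $443,000)(1 − 0.33) ÷ 330,000.
Cancelling (1 − t) and cross-multiplying: 330,000·(EBIT − 7,000) = 640,000·(EBIT − 443,000).
EBIT × (640,000 − 330,000) = 443,000 × 640,000 − 7,000 × 330,000 = 281,210,000,000, so EBIT = 281,210,000,000 ÷ 310,000 = 907,129.03.

$907,129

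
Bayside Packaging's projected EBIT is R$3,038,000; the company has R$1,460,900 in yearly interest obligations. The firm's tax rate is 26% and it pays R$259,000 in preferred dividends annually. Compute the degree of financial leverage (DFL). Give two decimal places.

2.48

Annual interest charges come to R$1,460,900.00.
Pre-tax preferred-dividend burden = R$259,000 ÷ (1 − 0.26) = R$350,000.00.
DFL = EBIT ÷ [EBIT − I − D_p/(1−t)] = R$3,038,000 ÷ [R$3,038,000 − R$1,460,900.00 − R$350,000.00] = R$3,038,000 ÷ R$1,227,100.00 = 2.4758.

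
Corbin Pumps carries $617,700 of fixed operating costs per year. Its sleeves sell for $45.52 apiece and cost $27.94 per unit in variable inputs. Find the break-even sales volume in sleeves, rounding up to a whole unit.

Each unit contributes $45.52 − $27.94 = $17.58.
Units to break even: $617,700 ÷ $17.58 = 35,136.52, rounded up to 35,137.

35,137 sleeves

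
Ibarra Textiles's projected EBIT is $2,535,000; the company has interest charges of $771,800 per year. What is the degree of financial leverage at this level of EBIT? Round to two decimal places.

Interest = $771,800.00.
DFL = EBIT ÷ (EBIT − I) = $2,535,000 ÷ ($2,535,000 − $771,800.00) = $2,535,000 ÷ $1,763,200.00 = 1.4377.

1.44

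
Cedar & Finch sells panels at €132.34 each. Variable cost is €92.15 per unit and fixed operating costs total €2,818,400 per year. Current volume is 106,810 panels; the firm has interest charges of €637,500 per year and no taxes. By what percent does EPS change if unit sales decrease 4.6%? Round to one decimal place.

-23.6%

Total contribution margin = 106,810 × €40.19 = €4,292,693.90.
Subtracting fixed costs: EBIT = €4,292,693.90 − €2,818,400 = €1,474,293.90.
Interest = €637,500.00, so EBIT − I = €836,793.90.
DCL = total CM / (EBIT − I) = €4,292,693.90 / €836,793.90 = 5.1299.
%ΔEPS = DCL × %ΔSales = 5.1299 × -4.6% = -23.6%.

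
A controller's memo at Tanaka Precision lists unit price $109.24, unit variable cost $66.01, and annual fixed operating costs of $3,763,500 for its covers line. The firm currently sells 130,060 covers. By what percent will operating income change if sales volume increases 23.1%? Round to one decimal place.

Contribution at this volume is 130,060 × $43.23 = $5,622,493.80.
EBIT = $5,622,493.80 − $3,763,500 = $1,858,993.80.
So DOL = total CM / EBIT = $5,622,493.80 / $1,858,993.80 = 3.0245.
%ΔEBIT = DOL × %ΔSales = 3.0245 × +23.1% = +69.9%.

+69.9%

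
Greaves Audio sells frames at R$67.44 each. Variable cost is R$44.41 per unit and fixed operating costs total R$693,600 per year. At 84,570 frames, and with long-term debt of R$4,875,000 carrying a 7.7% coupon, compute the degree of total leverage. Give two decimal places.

2.22

Contribution at this volume is 84,570 × R$23.03 = R$1,947,647.10.
Operating income = contribution − fixed costs = R$1,947,647.10 − R$693,600 = R$1,254,047.10. Interest = R$375,375.00.
DOL = R$1,947,647.10 ÷ R$1,254,047.10 = 1.5531; DFL = R$1,254,047.10 ÷ R$878,672.10 = 1.4272.
Combined leverage = 1.5531 × 1.4272 = 2.2166.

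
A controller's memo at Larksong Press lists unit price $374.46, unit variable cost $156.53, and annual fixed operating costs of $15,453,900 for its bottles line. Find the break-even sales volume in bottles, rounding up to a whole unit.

70,913 bottles

Each unit contributes $374.46 − $156.53 = $217.93.
Break-even volume = fixed costs ÷ CM per unit = $15,453,900 ÷ $217.93 = 70,912.22, so 70,913 bottles.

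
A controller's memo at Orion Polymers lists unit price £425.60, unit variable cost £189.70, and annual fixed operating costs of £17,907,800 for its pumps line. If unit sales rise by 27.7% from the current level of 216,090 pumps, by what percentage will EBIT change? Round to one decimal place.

At 216,090 units, contribution = 216,090 × £235.90 = £50,975,631.00.
Subtracting fixed costs: EBIT = £50,975,631.00 − £17,907,800 = £33,067,831.00.
DOL = contribution ÷ EBIT = £50,975,631.00 ÷ £33,067,831.00 = 1.5415.
So EBIT moves 1.5415 × (+27.7%) = +42.7%.

+42.7%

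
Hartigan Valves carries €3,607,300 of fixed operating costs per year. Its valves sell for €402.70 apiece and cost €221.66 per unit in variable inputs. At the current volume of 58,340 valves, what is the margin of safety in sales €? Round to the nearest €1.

€15,469,547

Contribution margin per unit = €402.70 − €221.66 = €181.04. Break-even units = €3,607,300 ÷ €181.04 = 19,925.43; break-even revenue = 19,925.43 × €402.70 = €8,023,971.00.
Actual sales revenue = 58,340 × €402.70 = €23,493,518.00.
Margin of safety = €23,493,518.00 − €8,023,971.00 = €15,469,547.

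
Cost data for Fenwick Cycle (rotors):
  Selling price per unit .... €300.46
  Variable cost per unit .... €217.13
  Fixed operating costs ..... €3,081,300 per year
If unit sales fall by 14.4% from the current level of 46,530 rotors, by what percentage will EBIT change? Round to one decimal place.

-70.1%

Total contribution margin = 46,530 × €83.33 = €3,877,344.90.
Subtracting fixed costs: EBIT = €3,877,344.90 − €3,081,300 = €796,044.90.
DOL = contribution ÷ EBIT = €3,877,344.90 ÷ €796,044.90 = 4.8708.
%ΔEBIT = DOL × %ΔSales = 4.8708 × -14.4% = -70.1%.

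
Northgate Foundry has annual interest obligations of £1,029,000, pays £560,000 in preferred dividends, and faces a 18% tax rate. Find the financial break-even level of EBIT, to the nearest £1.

£1,711,927

Grossing the preferred dividend up to pre-tax terms: £560,000 / (1 − 0.18) = £682,926.83.
Financial break-even EBIT = interest + D_p ÷ (1 − t) = £1,029,000 + £682,926.83 = £1,711,926.83.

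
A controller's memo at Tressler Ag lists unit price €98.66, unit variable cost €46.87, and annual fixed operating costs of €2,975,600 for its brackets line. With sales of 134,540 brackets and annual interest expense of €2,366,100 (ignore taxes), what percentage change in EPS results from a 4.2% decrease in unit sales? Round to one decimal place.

At 134,540 units, contribution = 134,540 × €51.79 = €6,967,826.60.
Operating income = contribution − fixed costs = €6,967,826.60 − €2,975,600 = €3,992,226.60.
After interest of €2,366,100.00, pre-tax earnings = €1,626,126.60.
Degree of combined leverage = contribution ÷ (EBIT − I) = €6,967,826.60 ÷ €1,626,126.60 = 4.2849.
EPS therefore changes by 4.2849 × (-4.2%) = -18.0%.

-18.0%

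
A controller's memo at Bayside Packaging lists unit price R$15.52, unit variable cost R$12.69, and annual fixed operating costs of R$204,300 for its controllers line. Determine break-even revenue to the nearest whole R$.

CM per unit = R$15.52 − R$12.69 = R$2.83; CM ratio = R$2.83 / R$15.52 = 0.1823.
Break-even revenue = fixed costs × price ÷ CM = R$204,300 × R$15.52 ÷ R$2.83 = R$1,120,401.

R$1,120,401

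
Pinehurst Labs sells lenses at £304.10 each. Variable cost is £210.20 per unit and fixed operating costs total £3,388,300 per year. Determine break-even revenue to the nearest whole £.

£10,973,185

Contribution margin per unit = £304.10 − £210.20 = £93.90, a CM ratio of £93.90 ÷ £304.10 = 0.3088.
Break-even sales = FC ÷ CM ratio = £3,388,300 × £304.10 / £93.90 = £10,973,185.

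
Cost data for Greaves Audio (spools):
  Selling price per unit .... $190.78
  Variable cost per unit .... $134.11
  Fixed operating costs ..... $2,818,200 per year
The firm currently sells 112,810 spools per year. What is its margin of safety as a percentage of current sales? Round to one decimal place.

Each unit contributes $190.78 − $134.11 = $56.67. Break-even units = $2,818,200 ÷ $56.67 = 49,730.02; break-even revenue = 49,730.02 × $190.78 = $9,487,492.43.
Current sales = 112,810 × $190.78 = $21,521,891.80.
Margin of safety = ($21,521,891.80 − $9,487,492.43) ÷ $21,521,891.80 = 55.9%.

55.9%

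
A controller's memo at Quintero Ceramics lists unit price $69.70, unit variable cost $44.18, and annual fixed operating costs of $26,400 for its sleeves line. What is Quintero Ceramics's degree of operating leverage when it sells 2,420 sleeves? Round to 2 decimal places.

Contribution at this volume is 2,420 × $25.52 = $61,758.40.
Subtracting fixed costs: EBIT = $61,758.40 − $26,400 = $35,358.40.
Degree of operating leverage = $61,758.40 / $35,358.40 = 1.7466.

1.75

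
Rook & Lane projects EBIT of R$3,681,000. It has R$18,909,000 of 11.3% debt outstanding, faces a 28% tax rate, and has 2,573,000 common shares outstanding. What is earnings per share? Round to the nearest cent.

R$0.43

Pre-tax income = R$3,681,000 − R$2,136,717.00 = R$1,544,283.00.
After tax at 28%: net income = R$1,544,283.00 × 0.72 = R$1,111,883.76.
Per share: R$1,111,883.76 / 2,573,000 shares = R$0.43.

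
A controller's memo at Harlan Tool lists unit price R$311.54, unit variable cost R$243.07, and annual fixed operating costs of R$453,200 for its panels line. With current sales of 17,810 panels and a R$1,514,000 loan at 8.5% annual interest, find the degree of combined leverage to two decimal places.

1.91

At 17,810 units, contribution = 17,810 × R$68.47 = R$1,219,450.70.
Subtracting fixed costs: EBIT = R$1,219,450.70 − R$453,200 = R$766,250.70. Interest = R$128,690.00.
DOL = R$1,219,450.70 ÷ R$766,250.70 = 1.5915; DFL = R$766,250.70 ÷ R$637,560.70 = 1.2018.
DCL = DOL × DFL = 1.5915 × 1.2018 = 1.9127.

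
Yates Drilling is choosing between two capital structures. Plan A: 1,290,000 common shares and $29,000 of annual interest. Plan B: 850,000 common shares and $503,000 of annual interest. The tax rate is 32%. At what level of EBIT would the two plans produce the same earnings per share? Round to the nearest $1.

At indifference, (EBIT − 29,000)(1 − t)/1,290,000 = (EBIT − 503,000)(1 − t)/850,000.
The (1 − t) factor cancels: (EBIT − 29,000) × 850,000 = (EBIT − 503,000) × 1,290,000.
EBIT × (1,290,000 − 850,000) = 503,000 × 1,290,000 − 29,000 × 850,000 = 624,220,000,000, so EBIT = 624,220,000,000 ÷ 440,000 = 1,418,681.82.

$1,418,682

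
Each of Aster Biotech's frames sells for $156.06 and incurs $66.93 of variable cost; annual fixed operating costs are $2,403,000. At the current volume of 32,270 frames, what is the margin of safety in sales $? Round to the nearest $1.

Contribution margin per unit = $156.06 − $66.93 = $89.13. Break-even units = $2,403,000 ÷ $89.13 = 26,960.62; break-even revenue = 26,960.62 × $156.06 = $4,207,474.25.
Actual sales revenue = 32,270 × $156.06 = $5,036,056.20.
Margin of safety = $5,036,056.20 − $4,207,474.25 = $828,582.

$828,582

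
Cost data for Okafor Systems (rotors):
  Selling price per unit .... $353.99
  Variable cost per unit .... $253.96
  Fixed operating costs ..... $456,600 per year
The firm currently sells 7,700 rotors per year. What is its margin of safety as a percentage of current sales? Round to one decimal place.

40.7%

Contribution margin per unit = $353.99 − $253.96 = $100.03. Break-even units = $456,600 ÷ $100.03 = 4,564.63; break-even revenue = 4,564.63 × $353.99 = $1,615,833.59.
Actual sales revenue = 7,700 × $353.99 = $2,725,723.00.
Margin of safety = ($2,725,723.00 − $1,615,833.59) ÷ $2,725,723.00 = 40.7%.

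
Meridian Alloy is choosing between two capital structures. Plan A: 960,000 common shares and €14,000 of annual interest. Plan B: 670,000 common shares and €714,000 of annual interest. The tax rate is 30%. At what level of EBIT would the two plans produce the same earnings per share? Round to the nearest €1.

Set EPS_A = EPS_B: (EBIT − €14,000)(1 − 0.30) ÷ 960,000 = (EBIT − €714,000)(1 − 0.30) ÷ 670,000.
The (1 − t) factor cancels: (EBIT − 14,000) × 670,000 = (EBIT − 714,000) × 960,000.
EBIT × (960,000 − 670,000) = 714,000 × 960,000 − 14,000 × 670,000 = 676,060,000,000, so EBIT = 676,060,000,000 ÷ 290,000 = 2,331,241.38.

€2,331,241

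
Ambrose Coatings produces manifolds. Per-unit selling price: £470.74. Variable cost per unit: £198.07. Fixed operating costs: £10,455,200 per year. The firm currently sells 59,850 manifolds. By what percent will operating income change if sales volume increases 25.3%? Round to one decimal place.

+70.4%

Contribution at this volume is 59,850 × £272.67 = £16,319,299.50.
Operating income = contribution − fixed costs = £16,319,299.50 − £10,455,200 = £5,864,099.50.
Degree of operating leverage = £16,319,299.50 / £5,864,099.50 = 2.7829.
Operating income changes by 2.7829 × +25.3% = +70.4%.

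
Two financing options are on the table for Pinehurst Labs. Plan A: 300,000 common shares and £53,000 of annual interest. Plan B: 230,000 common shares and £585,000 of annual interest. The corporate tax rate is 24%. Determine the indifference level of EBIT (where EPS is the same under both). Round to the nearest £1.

At indifference, (EBIT − 53,000)(1 − t)/300,000 = (EBIT − 585,000)(1 − t)/230,000.
Cancelling (1 − t) and cross-multiplying: 230,000·(EBIT − 53,000) = 300,000·(EBIT − 585,000).
Solving, EBIT = (585,000·300,000 − 53,000·230,000) / (300,000 − 230,000) = 163,310,000,000 / 70,000 = 2,333,000.00.

£2,333,000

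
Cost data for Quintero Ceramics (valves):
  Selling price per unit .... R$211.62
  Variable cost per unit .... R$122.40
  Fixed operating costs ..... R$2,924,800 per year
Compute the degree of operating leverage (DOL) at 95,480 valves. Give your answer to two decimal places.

Contribution at this volume is 95,480 × R$89.22 = R$8,518,725.60.
Operating income = contribution − fixed costs = R$8,518,725.60 − R$2,924,800 = R$5,593,925.60.
DOL = contribution ÷ EBIT = R$8,518,725.60 ÷ R$5,593,925.60 = 1.5229.

1.52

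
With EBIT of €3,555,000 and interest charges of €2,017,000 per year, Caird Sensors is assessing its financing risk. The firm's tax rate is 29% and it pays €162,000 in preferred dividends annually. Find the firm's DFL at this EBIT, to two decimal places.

2.71

Annual interest charges come to €2,017,000.00.
Preferred dividends grossed up pre-tax: €162,000 / (1 − 0.29) = €228,169.01.
DFL = EBIT ÷ [EBIT − I − D_p/(1−t)] = €3,555,000 ÷ [€3,555,000 − €2,017,000.00 − €228,169.01] = €3,555,000 ÷ €1,309,830.99 = 2.7141.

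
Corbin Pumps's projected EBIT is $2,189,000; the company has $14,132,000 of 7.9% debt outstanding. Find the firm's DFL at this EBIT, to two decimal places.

Annual interest charges come to $1,116,428.00.
Degree of financial leverage = EBIT / (EBIT − interest) = $2,189,000 / $1,072,572.00 = 2.0409.

2.04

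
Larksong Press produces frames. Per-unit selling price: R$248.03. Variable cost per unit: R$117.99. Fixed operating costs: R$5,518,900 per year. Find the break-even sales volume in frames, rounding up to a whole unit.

Unit CM = price − variable cost = R$248.03 − R$117.99 = R$130.04.
Units to break even: R$5,518,900 ÷ R$130.04 = 42,440.02, rounded up to 42,441.

42,441 frames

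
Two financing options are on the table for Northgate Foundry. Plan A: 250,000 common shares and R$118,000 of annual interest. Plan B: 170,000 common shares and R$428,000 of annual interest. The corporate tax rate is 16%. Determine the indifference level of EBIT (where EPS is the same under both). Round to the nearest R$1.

At indifference, (EBIT − 118,000)(1 − t)/250,000 = (EBIT − 428,000)(1 − t)/170,000.
The (1 − t) factor cancels: (EBIT − 118,000) × 170,000 = (EBIT − 428,000) × 250,000.
EBIT × (250,000 − 170,000) = 428,000 × 250,000 − 118,000 × 170,000 = 86,940,000,000, so EBIT = 86,940,000,000 ÷ 80,000 = 1,086,750.00.

R$1,086,750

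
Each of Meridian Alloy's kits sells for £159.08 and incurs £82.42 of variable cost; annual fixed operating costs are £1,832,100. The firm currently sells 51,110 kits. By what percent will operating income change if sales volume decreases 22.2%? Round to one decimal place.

Contribution at this volume is 51,110 × £76.66 = £3,918,092.60.
EBIT = £3,918,092.60 − £1,832,100 = £2,085,992.60.
Degree of operating leverage = £3,918,092.60 / £2,085,992.60 = 1.8783.
%ΔEBIT = DOL × %ΔSales = 1.8783 × -22.2% = -41.7%.

-41.7%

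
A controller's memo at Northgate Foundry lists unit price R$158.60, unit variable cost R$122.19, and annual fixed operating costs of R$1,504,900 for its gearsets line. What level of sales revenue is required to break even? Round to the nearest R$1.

CM per unit = R$158.60 − R$122.19 = R$36.41; CM ratio = R$36.41 / R$158.60 = 0.2296.
Break-even revenue = fixed costs × price ÷ CM = R$1,504,900 × R$158.60 ÷ R$36.41 = R$6,555,263.

R$6,555,263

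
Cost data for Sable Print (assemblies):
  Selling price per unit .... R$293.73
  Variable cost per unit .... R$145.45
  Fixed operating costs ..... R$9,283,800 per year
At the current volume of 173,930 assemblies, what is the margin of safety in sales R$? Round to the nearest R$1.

Each unit contributes R$293.73 − R$145.45 = R$148.28. Break-even units = R$9,283,800 ÷ R$148.28 = 62,609.93; break-even revenue = 62,609.93 × R$293.73 = R$18,390,413.91.
Current sales = 173,930 × R$293.73 = R$51,088,458.90.
Margin of safety = R$51,088,458.90 − R$18,390,413.91 = R$32,698,045.

R$32,698,045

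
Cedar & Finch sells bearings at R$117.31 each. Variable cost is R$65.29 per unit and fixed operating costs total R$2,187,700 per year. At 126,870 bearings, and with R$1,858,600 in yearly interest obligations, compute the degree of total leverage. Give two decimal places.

2.58

Total contribution margin = 126,870 × R$52.02 = R$6,599,777.40.
Subtracting fixed costs: EBIT = R$6,599,777.40 − R$2,187,700 = R$4,412,077.40. Interest = R$1,858,600.00, so EBIT − I = R$2,553,477.40.
DCL = contribution ÷ (EBIT − I) = R$6,599,777.40 ÷ R$2,553,477.40 = 2.5846.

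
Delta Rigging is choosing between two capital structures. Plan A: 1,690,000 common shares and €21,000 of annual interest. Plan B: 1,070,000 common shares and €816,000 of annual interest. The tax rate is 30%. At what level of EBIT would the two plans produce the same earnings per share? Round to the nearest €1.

€2,188,016

At indifference, (EBIT − 21,000)(1 − t)/1,690,000 = (EBIT − 816,000)(1 − t)/1,070,000.
Cancelling (1 − t) and cross-multiplying: 1,070,000·(EBIT − 21,000) = 1,690,000·(EBIT − 816,000).
Solving, EBIT = (816,000·1,690,000 − 21,000·1,070,000) / (1,690,000 − 1,070,000) = 1,356,570,000,000 / 620,000 = 2,188,016.13.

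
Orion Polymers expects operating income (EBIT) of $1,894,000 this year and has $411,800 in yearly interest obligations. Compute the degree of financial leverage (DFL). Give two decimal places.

Interest = $411,800.00.
DFL = EBIT ÷ (EBIT − I) = $1,894,000 ÷ ($1,894,000 − $411,800.00) = $1,894,000 ÷ $1,482,200.00 = 1.2778.

1.28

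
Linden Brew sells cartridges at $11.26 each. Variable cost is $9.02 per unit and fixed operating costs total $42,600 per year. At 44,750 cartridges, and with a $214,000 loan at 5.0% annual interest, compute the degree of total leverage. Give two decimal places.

At 44,750 units, contribution = 44,750 × $2.24 = $100,240.00.
Subtracting fixed costs: EBIT = $100,240.00 − $42,600 = $57,640.00. Interest = $10,700.00, so EBIT − I = $46,940.00.
DCL = contribution ÷ (EBIT − I) = $100,240.00 ÷ $46,940.00 = 2.1355.

2.14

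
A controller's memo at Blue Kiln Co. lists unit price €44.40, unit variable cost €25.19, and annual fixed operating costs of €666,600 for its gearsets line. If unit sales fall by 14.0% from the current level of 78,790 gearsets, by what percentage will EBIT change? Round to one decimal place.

-25.0%

Total contribution margin = 78,790 × €19.21 = €1,513,555.90.
Operating income = contribution − fixed costs = €1,513,555.90 − €666,600 = €846,955.90.
DOL = contribution ÷ EBIT = €1,513,555.90 ÷ €846,955.90 = 1.7871.
So EBIT moves 1.7871 × (-14.0%) = -25.0%.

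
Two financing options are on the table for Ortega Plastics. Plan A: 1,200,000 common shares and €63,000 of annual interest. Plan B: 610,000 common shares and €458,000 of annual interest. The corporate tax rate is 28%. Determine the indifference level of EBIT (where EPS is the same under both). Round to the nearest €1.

Set EPS_A = EPS_B: (EBIT − €63,000)(1 − 0.28) ÷ 1,200,000 = (EBIT − €458,000)(1 − 0.28) ÷ 610,000.
Cancelling (1 − t) and cross-multiplying: 610,000·(EBIT − 63,000) = 1,200,000·(EBIT − 458,000).
EBIT × (1,200,000 − 610,000) = 458,000 × 1,200,000 − 63,000 × 610,000 = 511,170,000,000, so EBIT = 511,170,000,000 ÷ 590,000 = 866,389.83.

€866,390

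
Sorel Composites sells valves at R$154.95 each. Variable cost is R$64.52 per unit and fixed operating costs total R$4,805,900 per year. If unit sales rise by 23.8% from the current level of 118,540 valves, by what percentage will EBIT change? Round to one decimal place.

+43.1%

Total contribution margin = 118,540 × R$90.43 = R$10,719,572.20.
EBIT = R$10,719,572.20 − R$4,805,900 = R$5,913,672.20.
DOL = contribution ÷ EBIT = R$10,719,572.20 ÷ R$5,913,672.20 = 1.8127.
Operating income changes by 1.8127 × +23.8% = +43.1%.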